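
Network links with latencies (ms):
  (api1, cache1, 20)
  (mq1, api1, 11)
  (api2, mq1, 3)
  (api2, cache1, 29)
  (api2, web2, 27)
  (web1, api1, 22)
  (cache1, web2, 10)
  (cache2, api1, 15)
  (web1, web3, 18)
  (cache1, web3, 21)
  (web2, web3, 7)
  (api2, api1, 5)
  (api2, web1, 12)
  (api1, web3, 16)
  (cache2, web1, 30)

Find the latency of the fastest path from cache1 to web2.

10

A few of the cache1→web2 routes:
cache1-web2: 10
cache1-api1-web3-web2: 20 + 16 + 7 = 43
cache1-api2-web2: 29 + 27 = 56
cache1-web3-web2: 21 + 7 = 28
cache1-api2-api1-web3-web2: 29 + 5 + 16 + 7 = 57
cache1-api1-api2-web2: 20 + 5 + 27 = 52
The minimum is 10 ms.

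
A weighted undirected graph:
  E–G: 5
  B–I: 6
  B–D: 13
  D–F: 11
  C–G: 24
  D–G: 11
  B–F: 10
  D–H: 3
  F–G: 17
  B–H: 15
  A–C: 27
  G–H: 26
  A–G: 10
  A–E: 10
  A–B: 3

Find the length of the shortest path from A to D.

16

Some routes from A to D:
A → B → D: 3 + 13 = 16
A → B → H → D: 3 + 15 + 3 = 21
A → G → D: 10 + 11 = 21
Best route has total 16.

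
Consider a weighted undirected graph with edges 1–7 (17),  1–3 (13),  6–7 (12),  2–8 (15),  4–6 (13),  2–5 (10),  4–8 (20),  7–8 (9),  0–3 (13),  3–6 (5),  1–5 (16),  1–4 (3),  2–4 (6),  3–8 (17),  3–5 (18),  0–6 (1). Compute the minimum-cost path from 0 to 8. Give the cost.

22

Some routes from 0 to 8:
0→6→7→8: 1 + 12 + 9 = 22
0→6→3→8: 1 + 5 + 17 = 23
0→3→8: 13 + 17 = 30
Shortest: 22.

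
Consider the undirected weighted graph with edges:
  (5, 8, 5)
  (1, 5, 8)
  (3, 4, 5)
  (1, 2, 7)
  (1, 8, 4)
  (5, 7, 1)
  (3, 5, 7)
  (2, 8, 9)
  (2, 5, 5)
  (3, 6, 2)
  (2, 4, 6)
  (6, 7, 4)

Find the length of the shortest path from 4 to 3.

5

Checking several routes:
4-3: 5
4-2-5-7-6-3: 6 + 5 + 1 + 4 + 2 = 18
4-2-5-3: 6 + 5 + 7 = 18
The minimum is 5.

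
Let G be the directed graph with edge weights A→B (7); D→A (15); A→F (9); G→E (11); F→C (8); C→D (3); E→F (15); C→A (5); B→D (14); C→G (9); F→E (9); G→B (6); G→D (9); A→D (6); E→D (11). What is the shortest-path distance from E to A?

26

Paths from E to A:
E -> F -> C -> G -> B -> D -> A: 15 + 8 + 9 + 6 + 14 + 15 = 67
E -> F -> C -> D -> A: 15 + 8 + 3 + 15 = 41
E -> D -> A: 11 + 15 = 26
E -> F -> C -> G -> D -> A: 15 + 8 + 9 + 9 + 15 = 56
E -> F -> C -> A: 15 + 8 + 5 = 28
The minimum is 26.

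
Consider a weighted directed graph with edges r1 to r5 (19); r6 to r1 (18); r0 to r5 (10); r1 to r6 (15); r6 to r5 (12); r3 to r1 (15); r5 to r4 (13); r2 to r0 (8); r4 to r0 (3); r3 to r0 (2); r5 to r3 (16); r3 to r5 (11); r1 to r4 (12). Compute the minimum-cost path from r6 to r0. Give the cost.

Some routes from r6 to r0:
r6 - r1 - r5 - r4 - r0: 18 + 19 + 13 + 3 = 53
r6 - r1 - r4 - r0: 18 + 12 + 3 = 33
r6 - r5 - r3 - r0: 12 + 16 + 2 = 30
r6 - r5 - r4 - r0: 12 + 13 + 3 = 28
Shortest: 28.

28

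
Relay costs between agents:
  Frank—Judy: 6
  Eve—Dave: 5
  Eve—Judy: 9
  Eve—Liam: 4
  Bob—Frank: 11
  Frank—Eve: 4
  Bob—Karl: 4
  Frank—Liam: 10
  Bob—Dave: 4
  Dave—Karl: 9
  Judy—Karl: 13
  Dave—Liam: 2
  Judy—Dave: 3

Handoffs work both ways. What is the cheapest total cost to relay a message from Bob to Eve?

9

A few of the Bob→Eve routes:
Bob -> Dave -> Eve: 4 + 5 = 9
Bob -> Dave -> Judy -> Eve: 4 + 3 + 9 = 16
Bob -> Frank -> Eve: 11 + 4 = 15
Bob -> Dave -> Liam -> Eve: 4 + 2 + 4 = 10
The minimum is 9.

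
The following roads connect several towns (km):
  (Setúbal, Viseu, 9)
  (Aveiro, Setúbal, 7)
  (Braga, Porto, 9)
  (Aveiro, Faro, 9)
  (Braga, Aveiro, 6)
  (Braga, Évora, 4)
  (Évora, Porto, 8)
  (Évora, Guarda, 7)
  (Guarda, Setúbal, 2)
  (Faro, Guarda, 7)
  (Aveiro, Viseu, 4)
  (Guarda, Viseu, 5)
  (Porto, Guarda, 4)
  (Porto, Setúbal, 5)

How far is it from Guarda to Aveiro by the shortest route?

9

Some routes from Guarda to Aveiro:
Guarda → Setúbal → Viseu → Aveiro: 2 + 9 + 4 = 15
Guarda → Setúbal → Aveiro: 2 + 7 = 9
Guarda → Viseu → Aveiro: 5 + 4 = 9
Best route has total 9 km.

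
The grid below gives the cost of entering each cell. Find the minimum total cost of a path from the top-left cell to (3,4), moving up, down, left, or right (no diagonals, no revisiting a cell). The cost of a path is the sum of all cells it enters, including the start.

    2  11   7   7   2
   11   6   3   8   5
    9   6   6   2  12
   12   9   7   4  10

Cheapest: (0,0)→(0,1)→(1,1)→(1,2)→(2,2)→(2,3)→(3,3)→(3,4)
  2 + 11 + 6 + 3 + 6 + 2 + 4 + 10 = 44

44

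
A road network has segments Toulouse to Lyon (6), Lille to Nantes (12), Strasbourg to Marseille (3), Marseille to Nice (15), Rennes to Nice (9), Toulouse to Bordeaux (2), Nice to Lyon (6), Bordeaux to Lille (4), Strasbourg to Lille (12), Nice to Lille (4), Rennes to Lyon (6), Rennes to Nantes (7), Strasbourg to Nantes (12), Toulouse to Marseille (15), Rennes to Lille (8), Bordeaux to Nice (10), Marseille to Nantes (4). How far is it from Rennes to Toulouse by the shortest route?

12

Some routes from Rennes to Toulouse:
Rennes→Lyon→Toulouse: 6 + 6 = 12
Rennes→Lille→Bordeaux→Toulouse: 8 + 4 + 2 = 14
Rennes→Nice→Lyon→Toulouse: 9 + 6 + 6 = 21
Rennes→Nice→Lille→Bordeaux→Toulouse: 9 + 4 + 4 + 2 = 19
Rennes→Nice→Bordeaux→Toulouse: 9 + 10 + 2 = 21
Best route has total 12 mi.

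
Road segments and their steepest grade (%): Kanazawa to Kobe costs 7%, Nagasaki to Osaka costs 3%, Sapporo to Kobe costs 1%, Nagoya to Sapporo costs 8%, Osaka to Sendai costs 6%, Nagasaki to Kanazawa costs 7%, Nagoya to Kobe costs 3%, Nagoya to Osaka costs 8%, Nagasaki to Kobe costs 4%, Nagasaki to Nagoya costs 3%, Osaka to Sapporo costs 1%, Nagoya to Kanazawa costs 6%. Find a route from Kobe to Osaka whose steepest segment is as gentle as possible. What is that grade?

Checking several routes:
Kobe -> Kanazawa -> Nagoya -> Nagasaki -> Osaka: max(7, 6, 3, 3) = 7
Kobe -> Nagoya -> Nagasaki -> Osaka: max(3, 3, 3) = 3
Kobe -> Nagoya -> Kanazawa -> Nagasaki -> Osaka: max(3, 6, 7, 3) = 7
Kobe -> Sapporo -> Osaka: max(1, 1) = 1
Kobe -> Nagasaki -> Osaka: max(4, 3) = 4
The minimum achievable maximum is 1%.

1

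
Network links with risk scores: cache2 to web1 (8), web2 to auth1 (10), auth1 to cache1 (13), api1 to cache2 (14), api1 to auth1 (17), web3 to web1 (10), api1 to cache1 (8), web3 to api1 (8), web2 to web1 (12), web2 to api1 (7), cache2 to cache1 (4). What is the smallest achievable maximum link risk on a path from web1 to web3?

Checking several routes:
web1 -> cache2 -> api1 -> web3: max(8, 14, 8) = 14
web1 -> web2 -> auth1 -> cache1 -> api1 -> web3: max(12, 10, 13, 8, 8) = 13
web1 -> cache2 -> cache1 -> api1 -> web3: max(8, 4, 8, 8) = 8
web1 -> cache2 -> cache1 -> auth1 -> web2 -> api1 -> web3: max(8, 4, 13, 10, 7, 8) = 13
web1 -> web2 -> api1 -> web3: max(12, 7, 8) = 12
web1 -> web3: max(10) = 10
Best route has worst link 8.

8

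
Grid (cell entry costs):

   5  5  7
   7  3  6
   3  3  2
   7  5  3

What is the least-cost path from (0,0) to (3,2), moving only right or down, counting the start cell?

21

One optimal route is [0,0] → [0,1] → [1,1] → [2,1] → [2,2] → [3,2].
Its cost is 5 + 5 + 3 + 3 + 2 + 3 = 21.
For comparison, the top-then-right route costs 28.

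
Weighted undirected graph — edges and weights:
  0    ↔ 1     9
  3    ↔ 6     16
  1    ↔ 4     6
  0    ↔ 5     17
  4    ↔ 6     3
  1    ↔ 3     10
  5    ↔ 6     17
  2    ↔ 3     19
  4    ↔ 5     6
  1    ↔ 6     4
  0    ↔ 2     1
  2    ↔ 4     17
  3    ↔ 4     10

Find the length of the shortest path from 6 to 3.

13

Comparing a few candidate routes:
6→4→3: 3 + 10 = 13
6→1→3: 4 + 10 = 14
6→3: 16
6→5→4→3: 17 + 6 + 10 = 33
6→1→4→3: 4 + 6 + 10 = 20
6→4→1→3: 3 + 6 + 10 = 19
Best route has total 13.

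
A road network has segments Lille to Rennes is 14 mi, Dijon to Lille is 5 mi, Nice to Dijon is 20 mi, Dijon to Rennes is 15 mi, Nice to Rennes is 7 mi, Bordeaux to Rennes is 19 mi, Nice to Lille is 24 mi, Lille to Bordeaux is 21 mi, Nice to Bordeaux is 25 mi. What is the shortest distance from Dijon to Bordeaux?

26

Comparing a few candidate routes:
Dijon -> Lille -> Bordeaux: 5 + 21 = 26
Dijon -> Nice -> Bordeaux: 20 + 25 = 45
Dijon -> Rennes -> Bordeaux: 15 + 19 = 34
Dijon -> Rennes -> Nice -> Bordeaux: 15 + 7 + 25 = 47
Dijon -> Lille -> Rennes -> Bordeaux: 5 + 14 + 19 = 38
Dijon -> Nice -> Rennes -> Bordeaux: 20 + 7 + 19 = 46
Best route has total 26 mi.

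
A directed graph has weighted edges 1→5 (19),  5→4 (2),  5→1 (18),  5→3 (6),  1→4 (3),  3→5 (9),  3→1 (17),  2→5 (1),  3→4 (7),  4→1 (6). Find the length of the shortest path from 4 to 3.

31

Routes from 4 to 3:
4→1→5→3: 6 + 19 + 6 = 31
Best route has total 31.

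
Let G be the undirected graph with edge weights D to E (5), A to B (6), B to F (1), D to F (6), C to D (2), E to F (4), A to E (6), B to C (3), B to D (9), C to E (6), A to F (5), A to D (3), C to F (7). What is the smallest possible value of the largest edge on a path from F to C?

A few of the F→C routes:
F - E - D - C: max(4, 5, 2) = 5
F - A - D - C: max(5, 3, 2) = 5
F - B - C: max(1, 3) = 3
The minimum achievable maximum is 3.

3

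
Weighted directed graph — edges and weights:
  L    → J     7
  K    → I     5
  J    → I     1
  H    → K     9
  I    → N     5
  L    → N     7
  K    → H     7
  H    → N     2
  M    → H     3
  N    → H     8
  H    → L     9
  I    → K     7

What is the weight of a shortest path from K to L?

Candidate routes:
K → I → N → H → L: 5 + 5 + 8 + 9 = 27
K → H → L: 7 + 9 = 16
Best route has total 16.

16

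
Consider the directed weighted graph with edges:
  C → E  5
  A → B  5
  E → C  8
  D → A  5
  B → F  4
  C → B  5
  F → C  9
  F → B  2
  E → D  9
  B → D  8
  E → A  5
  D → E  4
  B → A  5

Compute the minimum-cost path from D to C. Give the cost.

Paths from D to C:
D-E-C: 4 + 8 = 12
D-E-A-B-F-C: 4 + 5 + 5 + 4 + 9 = 27
D-A-B-F-C: 5 + 5 + 4 + 9 = 23
The minimum is 12.

12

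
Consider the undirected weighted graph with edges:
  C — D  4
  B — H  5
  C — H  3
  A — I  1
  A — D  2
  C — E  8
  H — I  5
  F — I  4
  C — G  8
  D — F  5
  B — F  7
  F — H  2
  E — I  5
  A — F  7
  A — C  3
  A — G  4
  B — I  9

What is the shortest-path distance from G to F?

9

Checking several routes:
G → A → D → F: 4 + 2 + 5 = 11
G → A → I → F: 4 + 1 + 4 = 9
G → A → F: 4 + 7 = 11
Best route has total 9.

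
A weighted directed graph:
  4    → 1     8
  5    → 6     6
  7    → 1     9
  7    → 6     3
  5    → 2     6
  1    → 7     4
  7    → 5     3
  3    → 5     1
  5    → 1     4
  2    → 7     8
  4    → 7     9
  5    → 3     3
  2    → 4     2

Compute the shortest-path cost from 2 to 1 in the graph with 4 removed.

Candidate routes:
2-7-1: 8 + 9 = 17
2-7-5-1: 8 + 3 + 4 = 15
Best route has total 15.

15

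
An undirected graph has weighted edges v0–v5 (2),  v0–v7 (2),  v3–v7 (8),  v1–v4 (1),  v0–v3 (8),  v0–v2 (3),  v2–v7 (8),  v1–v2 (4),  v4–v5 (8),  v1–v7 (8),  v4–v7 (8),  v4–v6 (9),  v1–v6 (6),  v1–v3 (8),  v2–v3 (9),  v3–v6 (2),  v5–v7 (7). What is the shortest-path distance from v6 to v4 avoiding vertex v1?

9

A few of the v6→v4 routes:
v6 -> v3 -> v7 -> v4: 2 + 8 + 8 = 18
v6 -> v4: 9
v6 -> v3 -> v0 -> v5 -> v4: 2 + 8 + 2 + 8 = 20
v6 -> v3 -> v0 -> v7 -> v4: 2 + 8 + 2 + 8 = 20
The minimum is 9.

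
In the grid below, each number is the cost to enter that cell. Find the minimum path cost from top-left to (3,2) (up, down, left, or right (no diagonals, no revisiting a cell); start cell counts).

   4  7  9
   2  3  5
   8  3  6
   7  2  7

21

One optimal route is [0,0] → [1,0] → [1,1] → [2,1] → [3,1] → [3,2].
Its cost is 4 + 2 + 3 + 3 + 2 + 7 = 21.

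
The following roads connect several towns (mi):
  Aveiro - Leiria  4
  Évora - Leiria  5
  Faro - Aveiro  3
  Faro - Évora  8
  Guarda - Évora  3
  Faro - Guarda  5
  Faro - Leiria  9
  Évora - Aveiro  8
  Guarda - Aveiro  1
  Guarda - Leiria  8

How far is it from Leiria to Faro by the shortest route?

Comparing a few candidate routes:
Leiria -> Aveiro -> Guarda -> Faro: 4 + 1 + 5 = 10
Leiria -> Aveiro -> Faro: 4 + 3 = 7
Leiria -> Faro: 9
Best route has total 7 mi.

7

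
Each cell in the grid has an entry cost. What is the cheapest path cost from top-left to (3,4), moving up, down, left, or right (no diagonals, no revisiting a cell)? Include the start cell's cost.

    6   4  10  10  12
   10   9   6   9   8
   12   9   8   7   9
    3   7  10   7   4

One optimal route is [0,0] -> [0,1] -> [1,1] -> [1,2] -> [2,2] -> [2,3] -> [3,3] -> [3,4].
Its cost is 6 + 4 + 9 + 6 + 8 + 7 + 7 + 4 = 51.

51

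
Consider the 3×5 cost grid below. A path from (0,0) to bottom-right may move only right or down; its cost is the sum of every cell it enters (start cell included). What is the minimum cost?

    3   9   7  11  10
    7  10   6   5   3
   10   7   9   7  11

44

One optimal route is r0c0→r0c1→r0c2→r1c2→r1c3→r1c4→r2c4.
Its cost is 3 + 9 + 7 + 6 + 5 + 3 + 11 = 44.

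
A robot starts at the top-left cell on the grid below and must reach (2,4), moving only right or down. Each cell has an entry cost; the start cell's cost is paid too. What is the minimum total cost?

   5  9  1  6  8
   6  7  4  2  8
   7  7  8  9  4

33

One optimal route is (0,0) → (0,1) → (0,2) → (1,2) → (1,3) → (1,4) → (2,4).
Its cost is 5 + 9 + 1 + 4 + 2 + 8 + 4 = 33.
For comparison, the top-then-right route costs 41.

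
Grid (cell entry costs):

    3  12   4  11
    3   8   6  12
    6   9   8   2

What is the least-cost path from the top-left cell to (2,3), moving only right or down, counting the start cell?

Take r0c0 r1c0 r1c1 r1c2 r2c2 r2c3 for a total of 3 + 3 + 8 + 6 + 8 + 2 = 30.

30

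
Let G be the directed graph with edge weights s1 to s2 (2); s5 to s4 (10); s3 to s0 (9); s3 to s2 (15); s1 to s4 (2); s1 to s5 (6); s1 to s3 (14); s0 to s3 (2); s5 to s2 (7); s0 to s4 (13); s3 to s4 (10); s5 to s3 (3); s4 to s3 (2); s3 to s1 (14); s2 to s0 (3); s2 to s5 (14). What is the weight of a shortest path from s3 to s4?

10

Comparing a few candidate routes:
s3→s0→s4: 9 + 13 = 22
s3→s4: 10
s3→s1→s4: 14 + 2 = 16
Best route has total 10.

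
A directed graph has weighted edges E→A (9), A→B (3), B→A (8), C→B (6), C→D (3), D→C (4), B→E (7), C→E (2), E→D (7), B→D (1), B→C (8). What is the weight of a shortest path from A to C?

Candidate routes:
A - B - E - D - C: 3 + 7 + 7 + 4 = 21
A - B - D - C: 3 + 1 + 4 = 8
A - B - C: 3 + 8 = 11
Best route has total 8.

8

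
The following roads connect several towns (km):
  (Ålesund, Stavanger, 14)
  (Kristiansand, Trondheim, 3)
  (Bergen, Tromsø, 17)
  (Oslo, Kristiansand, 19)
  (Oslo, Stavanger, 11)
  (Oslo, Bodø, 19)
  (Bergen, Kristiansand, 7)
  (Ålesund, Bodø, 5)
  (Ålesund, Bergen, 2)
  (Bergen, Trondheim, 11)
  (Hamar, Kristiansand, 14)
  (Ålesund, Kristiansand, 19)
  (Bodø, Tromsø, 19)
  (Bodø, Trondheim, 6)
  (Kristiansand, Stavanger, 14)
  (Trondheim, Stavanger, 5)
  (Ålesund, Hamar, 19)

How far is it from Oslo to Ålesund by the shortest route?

24

Checking several routes:
Oslo-Stavanger-Trondheim-Bodø-Ålesund: 11 + 5 + 6 + 5 = 27
Oslo-Kristiansand-Bergen-Ålesund: 19 + 7 + 2 = 28
Oslo-Stavanger-Ålesund: 11 + 14 = 25
Oslo-Bodø-Ålesund: 19 + 5 = 24
Oslo-Stavanger-Trondheim-Kristiansand-Bergen-Ålesund: 11 + 5 + 3 + 7 + 2 = 28
Oslo-Stavanger-Trondheim-Bergen-Ålesund: 11 + 5 + 11 + 2 = 29
Best route has total 24 km.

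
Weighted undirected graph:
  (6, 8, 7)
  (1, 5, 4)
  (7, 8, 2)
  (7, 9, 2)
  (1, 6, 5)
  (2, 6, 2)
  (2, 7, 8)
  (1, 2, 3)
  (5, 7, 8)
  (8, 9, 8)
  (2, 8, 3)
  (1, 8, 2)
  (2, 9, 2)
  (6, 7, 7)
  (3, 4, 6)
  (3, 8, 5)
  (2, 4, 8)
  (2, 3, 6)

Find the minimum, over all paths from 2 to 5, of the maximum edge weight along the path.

A few of the 2→5 routes:
2 → 1 → 5: max(3, 4) = 4
2 → 9 → 7 → 8 → 1 → 5: max(2, 2, 2, 2, 4) = 4
2 → 8 → 1 → 5: max(3, 2, 4) = 4
Best route has worst link 4.

4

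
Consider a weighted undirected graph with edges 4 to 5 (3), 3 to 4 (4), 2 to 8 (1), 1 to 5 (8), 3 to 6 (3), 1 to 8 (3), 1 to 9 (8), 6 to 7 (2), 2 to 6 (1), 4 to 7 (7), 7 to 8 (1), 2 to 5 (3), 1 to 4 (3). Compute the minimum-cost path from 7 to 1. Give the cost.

4

A few of the 7→1 routes:
7→6→2→8→1: 2 + 1 + 1 + 3 = 7
7→8→2→5→4→1: 1 + 1 + 3 + 3 + 3 = 11
7→6→2→5→4→1: 2 + 1 + 3 + 3 + 3 = 12
7→8→1: 1 + 3 = 4
7→4→1: 7 + 3 = 10
The minimum is 4.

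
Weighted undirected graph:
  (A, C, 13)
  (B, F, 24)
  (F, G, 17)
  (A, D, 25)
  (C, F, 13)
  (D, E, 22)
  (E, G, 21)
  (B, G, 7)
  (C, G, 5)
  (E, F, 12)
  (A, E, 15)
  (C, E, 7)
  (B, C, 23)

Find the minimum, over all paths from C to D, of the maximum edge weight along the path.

Checking several routes:
C -> G -> F -> E -> D: max(5, 17, 12, 22) = 22
C -> G -> E -> D: max(5, 21, 22) = 22
C -> F -> E -> D: max(13, 12, 22) = 22
C -> F -> G -> E -> D: max(13, 17, 21, 22) = 22
C -> E -> D: max(7, 22) = 22
C -> A -> E -> D: max(13, 15, 22) = 22
Smallest bottleneck: 22.

22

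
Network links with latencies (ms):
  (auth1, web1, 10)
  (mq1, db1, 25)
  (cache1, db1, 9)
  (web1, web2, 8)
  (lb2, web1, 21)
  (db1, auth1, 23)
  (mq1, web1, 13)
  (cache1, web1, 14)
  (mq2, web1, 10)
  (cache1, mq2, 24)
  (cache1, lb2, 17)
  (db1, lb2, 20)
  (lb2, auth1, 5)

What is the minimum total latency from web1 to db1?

23

Some routes from web1 to db1:
web1 → cache1 → db1: 14 + 9 = 23
web1 → auth1 → db1: 10 + 23 = 33
web1 → mq1 → db1: 13 + 25 = 38
web1 → auth1 → lb2 → db1: 10 + 5 + 20 = 35
Best route has total 23 ms.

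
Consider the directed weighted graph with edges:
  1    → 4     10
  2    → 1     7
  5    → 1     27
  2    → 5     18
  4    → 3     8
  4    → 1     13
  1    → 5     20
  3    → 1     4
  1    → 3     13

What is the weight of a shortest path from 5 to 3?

Routes from 5 to 3:
5 → 1 → 4 → 3: 27 + 10 + 8 = 45
5 → 1 → 3: 27 + 13 = 40
The minimum is 40.

40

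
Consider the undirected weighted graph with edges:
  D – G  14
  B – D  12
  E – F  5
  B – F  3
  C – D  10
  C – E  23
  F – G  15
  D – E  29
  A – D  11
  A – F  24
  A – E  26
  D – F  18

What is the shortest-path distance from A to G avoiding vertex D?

Routes from A to G avoiding D:
A - E - F - G: 26 + 5 + 15 = 46
A - F - G: 24 + 15 = 39
Best route has total 39.

39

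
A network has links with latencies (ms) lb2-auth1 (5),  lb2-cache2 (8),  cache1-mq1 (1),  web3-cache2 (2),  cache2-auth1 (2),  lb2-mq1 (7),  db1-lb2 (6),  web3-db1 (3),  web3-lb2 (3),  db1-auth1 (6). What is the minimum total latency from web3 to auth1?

Checking several routes:
web3 - db1 - auth1: 3 + 6 = 9
web3 - lb2 - auth1: 3 + 5 = 8
web3 - cache2 - auth1: 2 + 2 = 4
Shortest: 4 ms.

4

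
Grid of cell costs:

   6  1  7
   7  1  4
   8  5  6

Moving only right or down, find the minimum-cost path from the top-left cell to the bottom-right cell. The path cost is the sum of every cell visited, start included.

One optimal route is (0,0) -> (0,1) -> (1,1) -> (1,2) -> (2,2).
Its cost is 6 + 1 + 1 + 4 + 6 = 18.

18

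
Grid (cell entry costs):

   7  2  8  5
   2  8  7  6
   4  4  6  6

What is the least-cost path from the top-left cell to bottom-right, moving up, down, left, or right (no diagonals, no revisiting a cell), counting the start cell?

29

Best path: r0c0 -> r1c0 -> r2c0 -> r2c1 -> r2c2 -> r2c3
Cost: 7 + 2 + 4 + 4 + 6 + 6 = 29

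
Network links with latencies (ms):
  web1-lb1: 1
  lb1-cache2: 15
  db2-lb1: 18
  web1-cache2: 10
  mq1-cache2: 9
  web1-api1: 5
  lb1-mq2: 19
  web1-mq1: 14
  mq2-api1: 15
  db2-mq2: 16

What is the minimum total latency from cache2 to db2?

29

A few of the cache2→db2 routes:
cache2-mq1-web1-lb1-db2: 9 + 14 + 1 + 18 = 42
cache2-web1-lb1-db2: 10 + 1 + 18 = 29
cache2-web1-lb1-mq2-db2: 10 + 1 + 19 + 16 = 46
cache2-lb1-db2: 15 + 18 = 33
Best route has total 29 ms.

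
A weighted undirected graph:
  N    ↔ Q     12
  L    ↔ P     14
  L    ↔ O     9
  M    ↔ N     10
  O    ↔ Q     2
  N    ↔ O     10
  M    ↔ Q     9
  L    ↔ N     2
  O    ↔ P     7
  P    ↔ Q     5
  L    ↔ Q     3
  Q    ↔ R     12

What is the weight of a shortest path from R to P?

17

Some routes from R to P:
R→Q→L→P: 12 + 3 + 14 = 29
R→Q→P: 12 + 5 = 17
R→Q→L→O→P: 12 + 3 + 9 + 7 = 31
R→Q→O→P: 12 + 2 + 7 = 21
R→Q→L→N→O→P: 12 + 3 + 2 + 10 + 7 = 34
Best route has total 17.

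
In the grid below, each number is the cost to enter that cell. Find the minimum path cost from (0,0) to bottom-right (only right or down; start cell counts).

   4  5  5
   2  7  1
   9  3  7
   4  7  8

29

Best path: r0c0 r1c0 r1c1 r1c2 r2c2 r3c2
Cost: 4 + 2 + 7 + 1 + 7 + 8 = 29
For comparison, the top-then-right route costs 30.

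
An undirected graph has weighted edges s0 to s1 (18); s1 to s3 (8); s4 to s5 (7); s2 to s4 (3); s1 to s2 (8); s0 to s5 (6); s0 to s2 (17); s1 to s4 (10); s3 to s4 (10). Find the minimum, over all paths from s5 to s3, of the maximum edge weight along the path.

8

Checking several routes:
s5→s4→s2→s1→s3: max(7, 3, 8, 8) = 8
s5→s0→s2→s4→s1→s3: max(6, 17, 3, 10, 8) = 17
s5→s0→s2→s1→s4→s3: max(6, 17, 8, 10, 10) = 17
s5→s4→s3: max(7, 10) = 10
s5→s4→s1→s3: max(7, 10, 8) = 10
s5→s0→s2→s4→s3: max(6, 17, 3, 10) = 17
Best route has worst link 8.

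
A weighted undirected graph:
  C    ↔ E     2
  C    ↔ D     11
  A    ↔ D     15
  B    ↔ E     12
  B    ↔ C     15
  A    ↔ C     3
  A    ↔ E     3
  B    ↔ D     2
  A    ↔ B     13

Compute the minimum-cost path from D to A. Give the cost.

Checking several routes:
D→A: 15
D→C→A: 11 + 3 = 14
D→B→A: 2 + 13 = 15
Shortest: 14.

14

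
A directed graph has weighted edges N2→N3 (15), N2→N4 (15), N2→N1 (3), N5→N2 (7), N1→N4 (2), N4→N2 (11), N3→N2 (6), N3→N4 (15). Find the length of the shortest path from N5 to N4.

12

Paths from N5 to N4:
N5-N2-N3-N4: 7 + 15 + 15 = 37
N5-N2-N1-N4: 7 + 3 + 2 = 12
N5-N2-N4: 7 + 15 = 22
Shortest: 12.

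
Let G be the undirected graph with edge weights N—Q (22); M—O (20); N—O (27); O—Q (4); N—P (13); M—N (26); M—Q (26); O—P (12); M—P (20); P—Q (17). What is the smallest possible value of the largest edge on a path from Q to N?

13

Comparing a few candidate routes:
Q - N: max(22) = 22
Q - O - P - N: max(4, 12, 13) = 13
Q - O - M - P - N: max(4, 20, 20, 13) = 20
Q - P - N: max(17, 13) = 17
Q - M - O - P - N: max(26, 20, 12, 13) = 26
Smallest bottleneck: 13.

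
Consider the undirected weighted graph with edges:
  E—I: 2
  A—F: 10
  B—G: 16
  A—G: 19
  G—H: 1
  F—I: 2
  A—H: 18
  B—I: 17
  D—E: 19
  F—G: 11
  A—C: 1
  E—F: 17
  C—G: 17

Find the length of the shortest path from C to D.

34

Checking several routes:
C - G - F - I - E - D: 17 + 11 + 2 + 2 + 19 = 51
C - A - G - F - I - E - D: 1 + 19 + 11 + 2 + 2 + 19 = 54
C - A - F - I - E - D: 1 + 10 + 2 + 2 + 19 = 34
C - A - H - G - F - I - E - D: 1 + 18 + 1 + 11 + 2 + 2 + 19 = 54
C - A - F - E - D: 1 + 10 + 17 + 19 = 47
Shortest: 34.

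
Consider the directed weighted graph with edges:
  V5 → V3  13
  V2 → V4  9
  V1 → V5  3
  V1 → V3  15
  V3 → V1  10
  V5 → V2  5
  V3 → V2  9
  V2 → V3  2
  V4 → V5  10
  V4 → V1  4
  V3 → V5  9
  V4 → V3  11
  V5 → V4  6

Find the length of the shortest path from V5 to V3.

Comparing a few candidate routes:
V5-V2-V3: 5 + 2 = 7
V5-V3: 13
V5-V4-V3: 6 + 11 = 17
V5-V4-V1-V3: 6 + 4 + 15 = 25
V5-V2-V4-V3: 5 + 9 + 11 = 25
The minimum is 7.

7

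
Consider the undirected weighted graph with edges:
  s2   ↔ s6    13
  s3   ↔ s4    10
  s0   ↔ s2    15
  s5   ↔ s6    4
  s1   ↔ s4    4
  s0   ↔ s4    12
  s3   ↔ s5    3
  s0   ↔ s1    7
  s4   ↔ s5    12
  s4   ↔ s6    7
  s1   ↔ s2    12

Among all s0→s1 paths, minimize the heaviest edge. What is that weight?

7

A few of the s0→s1 routes:
s0 -> s1: max(7) = 7
s0 -> s4 -> s5 -> s6 -> s2 -> s1: max(12, 12, 4, 13, 12) = 13
s0 -> s4 -> s3 -> s5 -> s6 -> s2 -> s1: max(12, 10, 3, 4, 13, 12) = 13
s0 -> s4 -> s1: max(12, 4) = 12
s0 -> s4 -> s6 -> s2 -> s1: max(12, 7, 13, 12) = 13
Smallest bottleneck: 7.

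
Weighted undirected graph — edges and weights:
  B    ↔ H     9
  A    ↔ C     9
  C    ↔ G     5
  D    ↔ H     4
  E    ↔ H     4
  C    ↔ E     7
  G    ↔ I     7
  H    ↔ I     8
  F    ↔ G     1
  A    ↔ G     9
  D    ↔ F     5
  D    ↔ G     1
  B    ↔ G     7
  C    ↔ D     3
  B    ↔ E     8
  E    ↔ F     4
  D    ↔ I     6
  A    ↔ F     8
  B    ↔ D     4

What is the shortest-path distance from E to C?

A few of the E→C routes:
E → F → D → C: 4 + 5 + 3 = 12
E → H → D → C: 4 + 4 + 3 = 11
E → F → G → D → C: 4 + 1 + 1 + 3 = 9
E → H → D → G → C: 4 + 4 + 1 + 5 = 14
E → F → G → C: 4 + 1 + 5 = 10
E → C: 7
The minimum is 7.

7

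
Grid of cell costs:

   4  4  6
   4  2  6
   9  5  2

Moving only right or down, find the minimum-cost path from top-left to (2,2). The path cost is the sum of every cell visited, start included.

Take (0,0) -> (0,1) -> (1,1) -> (2,1) -> (2,2) for a total of 4 + 4 + 2 + 5 + 2 = 17.

17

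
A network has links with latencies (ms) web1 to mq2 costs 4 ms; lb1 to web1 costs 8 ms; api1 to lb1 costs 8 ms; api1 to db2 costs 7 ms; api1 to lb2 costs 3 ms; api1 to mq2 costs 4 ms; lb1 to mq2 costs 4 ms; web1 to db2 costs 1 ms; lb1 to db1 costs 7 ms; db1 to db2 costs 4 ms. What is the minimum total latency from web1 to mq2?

4

A few of the web1→mq2 routes:
web1-db2-api1-mq2: 1 + 7 + 4 = 12
web1-mq2: 4
web1-lb1-mq2: 8 + 4 = 12
Shortest: 4 ms.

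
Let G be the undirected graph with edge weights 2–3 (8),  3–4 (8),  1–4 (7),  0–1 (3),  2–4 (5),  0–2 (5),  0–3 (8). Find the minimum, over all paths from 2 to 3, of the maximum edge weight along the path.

8

Paths from 2 to 3:
2 -> 3: max(8) = 8
2 -> 4 -> 1 -> 0 -> 3: max(5, 7, 3, 8) = 8
2 -> 0 -> 1 -> 4 -> 3: max(5, 3, 7, 8) = 8
2 -> 0 -> 3: max(5, 8) = 8
2 -> 4 -> 3: max(5, 8) = 8
Smallest bottleneck: 8.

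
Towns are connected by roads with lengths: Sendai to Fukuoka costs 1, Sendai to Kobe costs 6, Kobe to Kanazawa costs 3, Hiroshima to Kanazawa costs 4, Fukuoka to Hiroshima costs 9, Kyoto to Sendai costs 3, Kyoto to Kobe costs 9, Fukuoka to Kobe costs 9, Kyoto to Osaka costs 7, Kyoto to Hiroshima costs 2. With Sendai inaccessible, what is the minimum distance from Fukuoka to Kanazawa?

12

Candidate routes:
Fukuoka -> Hiroshima -> Kyoto -> Kobe -> Kanazawa: 9 + 2 + 9 + 3 = 23
Fukuoka -> Kobe -> Kyoto -> Hiroshima -> Kanazawa: 9 + 9 + 2 + 4 = 24
Fukuoka -> Hiroshima -> Kanazawa: 9 + 4 = 13
Fukuoka -> Kobe -> Kanazawa: 9 + 3 = 12
Best route has total 12.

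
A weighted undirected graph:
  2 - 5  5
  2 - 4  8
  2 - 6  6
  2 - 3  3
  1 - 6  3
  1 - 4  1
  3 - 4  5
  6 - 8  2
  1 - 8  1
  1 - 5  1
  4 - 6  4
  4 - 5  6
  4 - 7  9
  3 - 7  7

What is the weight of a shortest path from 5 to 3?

Some routes from 5 to 3:
5 → 1 → 6 → 2 → 3: 1 + 3 + 6 + 3 = 13
5 → 1 → 4 → 3: 1 + 1 + 5 = 7
5 → 4 → 3: 6 + 5 = 11
5 → 2 → 3: 5 + 3 = 8
The minimum is 7.

7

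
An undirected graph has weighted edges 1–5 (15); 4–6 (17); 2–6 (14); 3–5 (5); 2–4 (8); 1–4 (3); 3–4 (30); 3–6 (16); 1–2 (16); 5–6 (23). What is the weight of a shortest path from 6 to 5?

Some routes from 6 to 5:
6 → 5: 23
6 → 3 → 5: 16 + 5 = 21
6 → 4 → 1 → 5: 17 + 3 + 15 = 35
Shortest: 21.

21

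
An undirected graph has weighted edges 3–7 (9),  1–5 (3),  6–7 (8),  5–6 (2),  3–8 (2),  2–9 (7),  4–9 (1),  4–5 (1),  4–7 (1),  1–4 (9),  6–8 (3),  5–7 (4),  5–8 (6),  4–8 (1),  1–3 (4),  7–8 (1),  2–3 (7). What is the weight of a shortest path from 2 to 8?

Comparing a few candidate routes:
2 - 9 - 4 - 8: 7 + 1 + 1 = 9
2 - 9 - 4 - 7 - 8: 7 + 1 + 1 + 1 = 10
2 - 3 - 8: 7 + 2 = 9
The minimum is 9.

9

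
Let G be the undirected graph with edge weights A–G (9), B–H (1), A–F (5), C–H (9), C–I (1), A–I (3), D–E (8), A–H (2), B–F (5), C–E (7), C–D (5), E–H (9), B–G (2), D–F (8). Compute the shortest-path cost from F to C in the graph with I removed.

13

Some routes from F to C avoiding I:
F - A - H - C: 5 + 2 + 9 = 16
F - B - H - C: 5 + 1 + 9 = 15
F - D - C: 8 + 5 = 13
The minimum is 13.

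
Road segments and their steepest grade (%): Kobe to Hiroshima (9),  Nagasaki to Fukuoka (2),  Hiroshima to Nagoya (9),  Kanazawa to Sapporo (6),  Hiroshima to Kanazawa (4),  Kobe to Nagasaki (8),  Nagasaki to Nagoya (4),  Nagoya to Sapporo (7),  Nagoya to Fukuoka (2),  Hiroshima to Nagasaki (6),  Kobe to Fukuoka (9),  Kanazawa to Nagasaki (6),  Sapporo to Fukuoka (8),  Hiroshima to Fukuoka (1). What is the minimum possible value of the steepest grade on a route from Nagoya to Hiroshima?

2

Some routes from Nagoya to Hiroshima:
Nagoya -> Nagasaki -> Fukuoka -> Hiroshima: max(4, 2, 1) = 4
Nagoya -> Fukuoka -> Hiroshima: max(2, 1) = 2
Nagoya -> Nagasaki -> Kanazawa -> Hiroshima: max(4, 6, 4) = 6
Nagoya -> Nagasaki -> Hiroshima: max(4, 6) = 6
Best route has worst link 2%.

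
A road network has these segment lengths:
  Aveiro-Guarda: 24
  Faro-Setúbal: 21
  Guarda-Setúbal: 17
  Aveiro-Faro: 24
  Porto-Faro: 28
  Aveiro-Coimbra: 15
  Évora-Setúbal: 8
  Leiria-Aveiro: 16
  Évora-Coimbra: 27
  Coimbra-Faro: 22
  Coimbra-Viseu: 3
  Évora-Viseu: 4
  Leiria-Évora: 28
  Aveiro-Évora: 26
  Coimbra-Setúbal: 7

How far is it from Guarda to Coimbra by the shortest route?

24

Some routes from Guarda to Coimbra:
Guarda -> Aveiro -> Évora -> Viseu -> Coimbra: 24 + 26 + 4 + 3 = 57
Guarda -> Setúbal -> Évora -> Coimbra: 17 + 8 + 27 = 52
Guarda -> Aveiro -> Coimbra: 24 + 15 = 39
Guarda -> Setúbal -> Coimbra: 17 + 7 = 24
Guarda -> Setúbal -> Évora -> Viseu -> Coimbra: 17 + 8 + 4 + 3 = 32
The minimum is 24.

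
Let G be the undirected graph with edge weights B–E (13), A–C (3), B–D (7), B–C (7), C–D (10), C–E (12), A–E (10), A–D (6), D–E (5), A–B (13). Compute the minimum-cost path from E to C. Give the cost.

Some routes from E to C:
E-D-C: 5 + 10 = 15
E-C: 12
E-D-A-C: 5 + 6 + 3 = 14
E-A-C: 10 + 3 = 13
E-D-B-C: 5 + 7 + 7 = 19
Shortest: 12.

12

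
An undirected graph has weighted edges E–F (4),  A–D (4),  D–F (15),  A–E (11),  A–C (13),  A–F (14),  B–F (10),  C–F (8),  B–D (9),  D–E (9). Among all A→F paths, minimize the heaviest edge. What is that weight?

9

Comparing a few candidate routes:
A→E→F: max(11, 4) = 11
A→D→B→F: max(4, 9, 10) = 10
A→D→E→F: max(4, 9, 4) = 9
A→E→D→B→F: max(11, 9, 9, 10) = 11
The minimum achievable maximum is 9.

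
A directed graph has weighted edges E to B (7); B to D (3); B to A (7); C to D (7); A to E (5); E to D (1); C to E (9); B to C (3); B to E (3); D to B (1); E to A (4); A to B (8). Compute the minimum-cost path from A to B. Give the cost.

Candidate routes:
A→E→B: 5 + 7 = 12
A→E→D→B: 5 + 1 + 1 = 7
A→B: 8
Best route has total 7.

7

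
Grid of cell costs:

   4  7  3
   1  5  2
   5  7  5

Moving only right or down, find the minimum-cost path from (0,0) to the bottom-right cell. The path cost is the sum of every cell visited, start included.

Best path: [0,0] → [1,0] → [1,1] → [1,2] → [2,2]
Cost: 4 + 1 + 5 + 2 + 5 = 17
For comparison, the top-then-right route costs 21.

17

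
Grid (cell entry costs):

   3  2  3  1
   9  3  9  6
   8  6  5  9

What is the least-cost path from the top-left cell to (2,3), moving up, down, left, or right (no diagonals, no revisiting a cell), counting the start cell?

24

Best path: r0c0 -> r0c1 -> r0c2 -> r0c3 -> r1c3 -> r2c3
Cost: 3 + 2 + 3 + 1 + 6 + 9 = 24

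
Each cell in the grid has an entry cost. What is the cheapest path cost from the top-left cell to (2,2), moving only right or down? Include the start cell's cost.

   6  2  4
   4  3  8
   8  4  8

Best path: r0c0 → r0c1 → r1c1 → r2c1 → r2c2
Cost: 6 + 2 + 3 + 4 + 8 = 23
For comparison, the top-then-right route costs 28.

23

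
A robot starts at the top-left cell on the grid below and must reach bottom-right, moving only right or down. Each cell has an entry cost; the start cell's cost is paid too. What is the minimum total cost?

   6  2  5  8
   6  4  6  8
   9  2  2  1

One optimal route is r0c0 r0c1 r1c1 r2c1 r2c2 r2c3.
Its cost is 6 + 2 + 4 + 2 + 2 + 1 = 17.

17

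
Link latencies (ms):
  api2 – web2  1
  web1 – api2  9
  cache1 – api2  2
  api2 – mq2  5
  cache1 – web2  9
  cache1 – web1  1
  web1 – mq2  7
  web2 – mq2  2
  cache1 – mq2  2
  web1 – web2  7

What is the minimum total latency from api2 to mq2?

Checking several routes:
api2→mq2: 5
api2→cache1→mq2: 2 + 2 = 4
api2→cache1→web1→mq2: 2 + 1 + 7 = 10
api2→web2→mq2: 1 + 2 = 3
Best route has total 3 ms.

3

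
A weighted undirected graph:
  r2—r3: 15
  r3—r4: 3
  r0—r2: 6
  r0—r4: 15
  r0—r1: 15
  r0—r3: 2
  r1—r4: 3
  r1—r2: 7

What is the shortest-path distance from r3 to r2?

8

Some routes from r3 to r2:
r3 → r0 → r2: 2 + 6 = 8
r3 → r4 → r0 → r2: 3 + 15 + 6 = 24
r3 → r0 → r1 → r2: 2 + 15 + 7 = 24
r3 → r2: 15
r3 → r4 → r1 → r2: 3 + 3 + 7 = 13
Shortest: 8.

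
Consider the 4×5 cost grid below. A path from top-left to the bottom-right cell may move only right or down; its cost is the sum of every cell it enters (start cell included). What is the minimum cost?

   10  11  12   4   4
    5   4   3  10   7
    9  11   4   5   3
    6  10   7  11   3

Path r0c0→r1c0→r1c1→r1c2→r2c2→r2c3→r2c4→r3c4: 10 + 5 + 4 + 3 + 4 + 5 + 3 + 3 = 37.
For comparison, the top-then-right route costs 54.

37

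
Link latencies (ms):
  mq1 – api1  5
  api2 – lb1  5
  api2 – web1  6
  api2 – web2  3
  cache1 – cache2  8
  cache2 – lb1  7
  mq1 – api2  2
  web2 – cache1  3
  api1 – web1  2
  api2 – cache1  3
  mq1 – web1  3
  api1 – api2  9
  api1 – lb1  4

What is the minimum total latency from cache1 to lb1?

8

Checking several routes:
cache1 → web2 → api2 → lb1: 3 + 3 + 5 = 11
cache1 → api2 → mq1 → web1 → api1 → lb1: 3 + 2 + 3 + 2 + 4 = 14
cache1 → api2 → lb1: 3 + 5 = 8
Best route has total 8 ms.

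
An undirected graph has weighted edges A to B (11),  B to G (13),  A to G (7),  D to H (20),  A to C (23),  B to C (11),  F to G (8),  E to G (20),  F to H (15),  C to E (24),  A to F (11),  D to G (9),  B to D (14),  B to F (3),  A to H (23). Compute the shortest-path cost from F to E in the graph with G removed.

A few of the F→E routes:
F-A-B-C-E: 11 + 11 + 11 + 24 = 57
F-B-C-E: 3 + 11 + 24 = 38
F-A-C-E: 11 + 23 + 24 = 58
Best route has total 38.

38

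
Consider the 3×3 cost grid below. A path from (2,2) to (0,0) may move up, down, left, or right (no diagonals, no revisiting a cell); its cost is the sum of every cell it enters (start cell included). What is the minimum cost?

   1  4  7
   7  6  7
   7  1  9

One optimal route is r2c2 r2c1 r1c1 r0c1 r0c0.
Its cost is 9 + 1 + 6 + 4 + 1 = 21.

21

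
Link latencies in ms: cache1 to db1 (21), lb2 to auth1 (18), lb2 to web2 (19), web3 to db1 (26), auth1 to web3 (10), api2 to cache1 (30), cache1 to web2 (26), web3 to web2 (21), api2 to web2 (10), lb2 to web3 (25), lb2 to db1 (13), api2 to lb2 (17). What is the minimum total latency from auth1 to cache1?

A few of the auth1→cache1 routes:
auth1 → web3 → web2 → cache1: 10 + 21 + 26 = 57
auth1 → lb2 → web2 → cache1: 18 + 19 + 26 = 63
auth1 → lb2 → db1 → cache1: 18 + 13 + 21 = 52
auth1 → web3 → db1 → cache1: 10 + 26 + 21 = 57
Shortest: 52 ms.

52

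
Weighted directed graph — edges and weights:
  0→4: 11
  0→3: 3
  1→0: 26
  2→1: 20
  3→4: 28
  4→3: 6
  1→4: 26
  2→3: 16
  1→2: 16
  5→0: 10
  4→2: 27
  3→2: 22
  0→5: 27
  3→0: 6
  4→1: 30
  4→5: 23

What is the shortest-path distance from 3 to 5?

Some routes from 3 to 5:
3 - 4 - 5: 28 + 23 = 51
3 - 0 - 4 - 5: 6 + 11 + 23 = 40
3 - 0 - 5: 6 + 27 = 33
Shortest: 33.

33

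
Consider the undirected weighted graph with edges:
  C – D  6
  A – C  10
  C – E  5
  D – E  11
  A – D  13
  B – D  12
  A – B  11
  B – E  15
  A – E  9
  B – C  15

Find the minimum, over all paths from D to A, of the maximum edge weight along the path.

Checking several routes:
D → E → C → A: max(11, 5, 10) = 11
D → E → A: max(11, 9) = 11
D → C → A: max(6, 10) = 10
D → C → E → A: max(6, 5, 9) = 9
The minimum achievable maximum is 9.

9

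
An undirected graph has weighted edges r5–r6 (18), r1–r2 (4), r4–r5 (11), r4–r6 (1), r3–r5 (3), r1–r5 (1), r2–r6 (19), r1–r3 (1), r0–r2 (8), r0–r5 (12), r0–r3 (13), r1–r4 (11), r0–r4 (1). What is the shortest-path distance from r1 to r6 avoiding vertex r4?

Checking several routes:
r1→r5→r6: 1 + 18 = 19
r1→r3→r5→r6: 1 + 3 + 18 = 22
r1→r2→r6: 4 + 19 = 23
The minimum is 19.

19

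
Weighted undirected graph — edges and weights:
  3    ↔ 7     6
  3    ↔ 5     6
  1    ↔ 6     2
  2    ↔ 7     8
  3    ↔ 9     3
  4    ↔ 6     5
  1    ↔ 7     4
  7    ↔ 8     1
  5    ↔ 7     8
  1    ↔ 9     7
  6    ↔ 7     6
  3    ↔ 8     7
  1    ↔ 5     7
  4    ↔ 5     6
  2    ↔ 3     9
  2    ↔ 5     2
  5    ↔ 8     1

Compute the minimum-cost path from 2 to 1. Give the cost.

Some routes from 2 to 1:
2→5→7→1: 2 + 8 + 4 = 14
2→7→1: 8 + 4 = 12
2→5→8→7→1: 2 + 1 + 1 + 4 = 8
2→5→1: 2 + 7 = 9
2→5→8→7→6→1: 2 + 1 + 1 + 6 + 2 = 12
Best route has total 8.

8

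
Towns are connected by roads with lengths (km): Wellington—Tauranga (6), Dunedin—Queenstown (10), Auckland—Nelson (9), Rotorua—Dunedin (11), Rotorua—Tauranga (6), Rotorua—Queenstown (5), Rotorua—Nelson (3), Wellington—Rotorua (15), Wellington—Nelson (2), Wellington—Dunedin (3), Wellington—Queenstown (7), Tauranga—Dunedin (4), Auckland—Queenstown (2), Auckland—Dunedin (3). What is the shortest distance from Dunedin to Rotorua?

A few of the Dunedin→Rotorua routes:
Dunedin → Wellington → Nelson → Rotorua: 3 + 2 + 3 = 8
Dunedin → Auckland → Nelson → Rotorua: 3 + 9 + 3 = 15
Dunedin → Auckland → Queenstown → Rotorua: 3 + 2 + 5 = 10
Dunedin → Wellington → Tauranga → Rotorua: 3 + 6 + 6 = 15
Dunedin → Tauranga → Rotorua: 4 + 6 = 10
Dunedin → Rotorua: 11
Best route has total 8 km.

8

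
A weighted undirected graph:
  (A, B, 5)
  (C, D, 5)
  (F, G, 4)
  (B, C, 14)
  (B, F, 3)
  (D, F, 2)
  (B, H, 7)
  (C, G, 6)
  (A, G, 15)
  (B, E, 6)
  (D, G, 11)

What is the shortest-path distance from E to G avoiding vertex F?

26

Paths from E to G avoiding F:
E-B-C-D-G: 6 + 14 + 5 + 11 = 36
E-B-A-G: 6 + 5 + 15 = 26
E-B-C-G: 6 + 14 + 6 = 26
The minimum is 26.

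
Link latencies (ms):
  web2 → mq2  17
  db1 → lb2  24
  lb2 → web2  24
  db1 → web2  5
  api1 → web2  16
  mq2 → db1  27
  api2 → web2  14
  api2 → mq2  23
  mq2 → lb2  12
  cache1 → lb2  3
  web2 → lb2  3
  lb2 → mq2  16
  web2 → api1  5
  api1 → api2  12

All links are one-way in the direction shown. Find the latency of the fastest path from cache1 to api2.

Candidate routes:
cache1 - lb2 - web2 - api1 - api2: 3 + 24 + 5 + 12 = 44
cache1 - lb2 - mq2 - db1 - web2 - api1 - api2: 3 + 16 + 27 + 5 + 5 + 12 = 68
Shortest: 44 ms.

44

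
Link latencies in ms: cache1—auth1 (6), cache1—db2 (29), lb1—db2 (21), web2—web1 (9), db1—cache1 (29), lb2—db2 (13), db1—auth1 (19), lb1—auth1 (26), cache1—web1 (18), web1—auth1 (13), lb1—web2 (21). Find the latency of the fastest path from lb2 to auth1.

48

Comparing a few candidate routes:
lb2→db2→cache1→auth1: 13 + 29 + 6 = 48
lb2→db2→lb1→web2→web1→auth1: 13 + 21 + 21 + 9 + 13 = 77
lb2→db2→lb1→auth1: 13 + 21 + 26 = 60
lb2→db2→cache1→web1→auth1: 13 + 29 + 18 + 13 = 73
Best route has total 48 ms.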